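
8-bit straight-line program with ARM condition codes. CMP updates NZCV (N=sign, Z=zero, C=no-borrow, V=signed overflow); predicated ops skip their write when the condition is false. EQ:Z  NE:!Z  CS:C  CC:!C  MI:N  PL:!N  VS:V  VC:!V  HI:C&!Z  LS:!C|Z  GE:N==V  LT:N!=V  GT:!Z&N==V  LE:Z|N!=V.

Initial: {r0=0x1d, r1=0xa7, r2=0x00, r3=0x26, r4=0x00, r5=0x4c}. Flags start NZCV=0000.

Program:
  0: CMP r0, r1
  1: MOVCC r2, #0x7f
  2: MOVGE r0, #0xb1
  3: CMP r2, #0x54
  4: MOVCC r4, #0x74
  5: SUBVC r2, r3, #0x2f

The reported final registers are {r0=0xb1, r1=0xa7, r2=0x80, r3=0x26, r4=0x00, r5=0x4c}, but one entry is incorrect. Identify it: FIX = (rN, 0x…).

FIX = (r2, 0xf7)

0: ✓ CMP  NZCV=0000
1: ✓ MOVCC  r2←0x7f
2: ✓ MOVGE  r0←0xb1
3: ✓ CMP  NZCV=0010
4: · MOVCC
5: ✓ SUBVC  r2←0xf7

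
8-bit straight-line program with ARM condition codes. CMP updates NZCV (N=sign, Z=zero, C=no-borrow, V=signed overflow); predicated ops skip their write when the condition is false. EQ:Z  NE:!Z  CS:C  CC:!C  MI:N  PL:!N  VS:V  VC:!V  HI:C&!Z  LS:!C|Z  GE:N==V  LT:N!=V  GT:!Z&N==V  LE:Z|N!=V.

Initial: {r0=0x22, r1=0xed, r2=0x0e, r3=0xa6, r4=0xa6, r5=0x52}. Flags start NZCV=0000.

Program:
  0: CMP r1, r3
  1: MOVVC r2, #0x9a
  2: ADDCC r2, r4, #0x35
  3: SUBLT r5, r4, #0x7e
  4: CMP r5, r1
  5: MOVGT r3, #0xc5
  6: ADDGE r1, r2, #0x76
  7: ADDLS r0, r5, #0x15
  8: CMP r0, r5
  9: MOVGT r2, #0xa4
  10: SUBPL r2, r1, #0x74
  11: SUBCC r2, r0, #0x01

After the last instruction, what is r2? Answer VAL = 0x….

VAL = 0x9c

[0] flags=0010 → (cmp)
[1] flags=0010 VC?T → r2=0x9a
[2] flags=0010 CC?F → skip
[3] flags=0010 LT?F → skip
[4] flags=0000 → (cmp)
[5] flags=0000 GT?T → r3=0xc5
[6] flags=0000 GE?T → r1=0x10
[7] flags=0000 LS?T → r0=0x67
[8] flags=0010 → (cmp)
[9] flags=0010 GT?T → r2=0xa4
[10] flags=0010 PL?T → r2=0x9c
[11] flags=0010 CC?F → skip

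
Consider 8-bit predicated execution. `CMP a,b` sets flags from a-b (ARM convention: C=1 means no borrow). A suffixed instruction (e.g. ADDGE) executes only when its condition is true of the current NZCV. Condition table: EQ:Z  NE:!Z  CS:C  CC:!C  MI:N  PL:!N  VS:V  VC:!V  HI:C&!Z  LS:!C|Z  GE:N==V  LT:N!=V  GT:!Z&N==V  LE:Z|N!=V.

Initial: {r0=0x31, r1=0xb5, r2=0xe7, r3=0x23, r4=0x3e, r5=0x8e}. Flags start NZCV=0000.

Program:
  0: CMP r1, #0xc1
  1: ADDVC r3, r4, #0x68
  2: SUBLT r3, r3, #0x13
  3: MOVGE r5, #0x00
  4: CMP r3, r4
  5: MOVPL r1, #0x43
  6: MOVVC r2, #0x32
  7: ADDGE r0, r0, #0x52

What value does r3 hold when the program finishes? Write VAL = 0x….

[0] flags=1000 → (cmp)
[1] flags=1000 VC?T → r3=0xa6
[2] flags=1000 LT?T → r3=0x93
[3] flags=1000 GE?F → skip
[4] flags=0011 → (cmp)
[5] flags=0011 PL?T → r1=0x43
[6] flags=0011 VC?F → skip
[7] flags=0011 GE?F → skip

VAL = 0x93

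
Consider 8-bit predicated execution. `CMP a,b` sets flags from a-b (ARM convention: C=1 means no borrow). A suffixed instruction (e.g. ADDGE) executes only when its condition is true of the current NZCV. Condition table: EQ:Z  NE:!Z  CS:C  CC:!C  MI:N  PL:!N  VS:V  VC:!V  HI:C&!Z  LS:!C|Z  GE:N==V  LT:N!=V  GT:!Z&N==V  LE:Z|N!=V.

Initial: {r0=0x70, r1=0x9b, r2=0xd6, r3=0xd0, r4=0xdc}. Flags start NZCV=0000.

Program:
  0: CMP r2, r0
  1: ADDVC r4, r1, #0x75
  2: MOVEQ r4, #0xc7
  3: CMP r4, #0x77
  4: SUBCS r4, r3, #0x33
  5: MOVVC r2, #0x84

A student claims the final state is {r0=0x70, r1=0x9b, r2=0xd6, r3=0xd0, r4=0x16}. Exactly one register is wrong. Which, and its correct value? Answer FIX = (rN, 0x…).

0: ✓ CMP  NZCV=0011
1: · ADDVC
2: · MOVEQ
3: ✓ CMP  NZCV=0011
4: ✓ SUBCS  r4←0x9d
5: · MOVVC

FIX = (r4, 0x9d)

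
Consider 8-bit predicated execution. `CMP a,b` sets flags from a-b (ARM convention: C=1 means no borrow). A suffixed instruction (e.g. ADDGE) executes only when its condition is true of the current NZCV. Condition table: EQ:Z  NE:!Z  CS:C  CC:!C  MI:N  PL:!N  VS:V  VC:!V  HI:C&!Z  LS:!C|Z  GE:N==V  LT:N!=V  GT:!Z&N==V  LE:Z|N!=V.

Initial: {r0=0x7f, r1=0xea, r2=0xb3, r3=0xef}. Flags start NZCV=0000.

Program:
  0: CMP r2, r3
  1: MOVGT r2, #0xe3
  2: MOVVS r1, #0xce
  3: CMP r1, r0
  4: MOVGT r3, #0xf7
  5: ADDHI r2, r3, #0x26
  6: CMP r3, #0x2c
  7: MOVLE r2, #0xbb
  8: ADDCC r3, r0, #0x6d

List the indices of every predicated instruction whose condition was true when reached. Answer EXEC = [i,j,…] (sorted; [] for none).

EXEC = [5,7]

[0] flags=1000 → (cmp)
[1] flags=1000 GT?F → skip
[2] flags=1000 VS?F → skip
[3] flags=0011 → (cmp)
[4] flags=0011 GT?F → skip
[5] flags=0011 HI?T → r2=0x15
[6] flags=1010 → (cmp)
[7] flags=1010 LE?T → r2=0xbb
[8] flags=1010 CC?F → skip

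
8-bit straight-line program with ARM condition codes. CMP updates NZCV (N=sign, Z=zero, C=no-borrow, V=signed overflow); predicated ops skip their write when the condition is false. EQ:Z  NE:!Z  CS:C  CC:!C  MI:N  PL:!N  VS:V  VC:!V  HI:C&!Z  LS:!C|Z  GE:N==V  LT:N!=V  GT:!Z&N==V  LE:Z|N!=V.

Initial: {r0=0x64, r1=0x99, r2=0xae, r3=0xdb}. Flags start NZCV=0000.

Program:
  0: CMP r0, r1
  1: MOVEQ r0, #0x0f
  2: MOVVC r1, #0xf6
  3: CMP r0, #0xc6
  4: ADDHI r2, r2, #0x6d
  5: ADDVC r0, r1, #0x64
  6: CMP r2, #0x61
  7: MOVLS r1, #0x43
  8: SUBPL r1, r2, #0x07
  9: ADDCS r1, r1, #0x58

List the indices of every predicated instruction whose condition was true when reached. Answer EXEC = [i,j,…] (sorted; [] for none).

EXEC = [8,9]

0: ✓ CMP  NZCV=1001
1: · MOVEQ
2: · MOVVC
3: ✓ CMP  NZCV=1001
4: · ADDHI
5: · ADDVC
6: ✓ CMP  NZCV=0011
7: · MOVLS
8: ✓ SUBPL  r1←0xa7
9: ✓ ADDCS  r1←0xff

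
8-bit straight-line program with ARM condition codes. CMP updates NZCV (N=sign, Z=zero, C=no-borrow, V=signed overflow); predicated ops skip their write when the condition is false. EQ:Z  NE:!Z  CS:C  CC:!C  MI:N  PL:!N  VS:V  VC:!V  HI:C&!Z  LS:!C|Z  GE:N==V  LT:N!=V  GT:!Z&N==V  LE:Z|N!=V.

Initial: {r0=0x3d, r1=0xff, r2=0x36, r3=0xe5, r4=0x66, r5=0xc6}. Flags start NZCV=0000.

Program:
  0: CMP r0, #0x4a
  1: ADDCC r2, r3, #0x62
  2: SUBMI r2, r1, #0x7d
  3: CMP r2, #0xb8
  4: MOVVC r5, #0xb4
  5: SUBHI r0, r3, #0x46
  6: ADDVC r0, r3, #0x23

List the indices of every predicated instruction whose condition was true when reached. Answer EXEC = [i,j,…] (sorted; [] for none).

EXEC = [1,2,4,6]

[0] flags=1000 → (cmp)
[1] flags=1000 CC?T → r2=0x47
[2] flags=1000 MI?T → r2=0x82
[3] flags=1000 → (cmp)
[4] flags=1000 VC?T → r5=0xb4
[5] flags=1000 HI?F → skip
[6] flags=1000 VC?T → r0=0x08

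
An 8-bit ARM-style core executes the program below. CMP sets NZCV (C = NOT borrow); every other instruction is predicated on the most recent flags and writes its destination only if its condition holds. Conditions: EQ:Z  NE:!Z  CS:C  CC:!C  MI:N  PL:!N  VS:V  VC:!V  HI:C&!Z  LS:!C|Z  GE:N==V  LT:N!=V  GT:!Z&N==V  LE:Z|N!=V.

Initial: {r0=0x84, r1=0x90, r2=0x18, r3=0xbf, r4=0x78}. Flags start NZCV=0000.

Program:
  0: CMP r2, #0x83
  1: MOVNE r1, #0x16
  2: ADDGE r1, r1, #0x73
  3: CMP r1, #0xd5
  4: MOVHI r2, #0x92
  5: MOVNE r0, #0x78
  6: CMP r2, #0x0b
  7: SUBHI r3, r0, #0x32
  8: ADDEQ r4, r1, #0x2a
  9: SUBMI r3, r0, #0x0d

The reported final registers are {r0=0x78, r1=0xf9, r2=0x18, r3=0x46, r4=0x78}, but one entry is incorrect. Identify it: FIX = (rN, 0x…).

0: ✓ CMP  NZCV=1001
1: ✓ MOVNE  r1←0x16
2: ✓ ADDGE  r1←0x89
3: ✓ CMP  NZCV=1000
4: · MOVHI
5: ✓ MOVNE  r0←0x78
6: ✓ CMP  NZCV=0010
7: ✓ SUBHI  r3←0x46
8: · ADDEQ
9: · SUBMI

FIX = (r1, 0x89)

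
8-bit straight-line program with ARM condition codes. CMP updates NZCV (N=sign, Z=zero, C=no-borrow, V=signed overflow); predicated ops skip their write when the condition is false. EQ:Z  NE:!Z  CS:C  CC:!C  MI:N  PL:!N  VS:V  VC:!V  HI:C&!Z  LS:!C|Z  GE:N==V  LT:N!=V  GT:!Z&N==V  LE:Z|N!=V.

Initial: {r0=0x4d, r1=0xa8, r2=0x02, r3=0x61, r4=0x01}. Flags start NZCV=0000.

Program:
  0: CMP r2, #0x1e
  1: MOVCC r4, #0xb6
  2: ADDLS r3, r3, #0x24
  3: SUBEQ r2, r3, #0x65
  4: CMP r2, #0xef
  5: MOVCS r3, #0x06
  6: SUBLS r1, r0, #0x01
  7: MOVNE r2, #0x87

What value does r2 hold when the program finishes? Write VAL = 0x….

VAL = 0x87

0: ✓ CMP  NZCV=1000
1: ✓ MOVCC  r4←0xb6
2: ✓ ADDLS  r3←0x85
3: · SUBEQ
4: ✓ CMP  NZCV=0000
5: · MOVCS
6: ✓ SUBLS  r1←0x4c
7: ✓ MOVNE  r2←0x87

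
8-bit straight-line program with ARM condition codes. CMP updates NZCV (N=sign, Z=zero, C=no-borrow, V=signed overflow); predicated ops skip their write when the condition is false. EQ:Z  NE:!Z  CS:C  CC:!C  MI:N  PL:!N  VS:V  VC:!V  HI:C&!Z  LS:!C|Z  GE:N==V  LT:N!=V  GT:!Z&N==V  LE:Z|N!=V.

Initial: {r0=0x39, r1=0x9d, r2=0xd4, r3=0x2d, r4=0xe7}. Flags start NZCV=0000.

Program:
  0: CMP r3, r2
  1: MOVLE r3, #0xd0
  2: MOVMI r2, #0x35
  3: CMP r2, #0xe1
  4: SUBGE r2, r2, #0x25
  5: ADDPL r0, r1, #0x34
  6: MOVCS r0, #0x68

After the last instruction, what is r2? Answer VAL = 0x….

VAL = 0xd4

0: ✓ CMP  NZCV=0000
1: · MOVLE
2: · MOVMI
3: ✓ CMP  NZCV=1000
4: · SUBGE
5: · ADDPL
6: · MOVCS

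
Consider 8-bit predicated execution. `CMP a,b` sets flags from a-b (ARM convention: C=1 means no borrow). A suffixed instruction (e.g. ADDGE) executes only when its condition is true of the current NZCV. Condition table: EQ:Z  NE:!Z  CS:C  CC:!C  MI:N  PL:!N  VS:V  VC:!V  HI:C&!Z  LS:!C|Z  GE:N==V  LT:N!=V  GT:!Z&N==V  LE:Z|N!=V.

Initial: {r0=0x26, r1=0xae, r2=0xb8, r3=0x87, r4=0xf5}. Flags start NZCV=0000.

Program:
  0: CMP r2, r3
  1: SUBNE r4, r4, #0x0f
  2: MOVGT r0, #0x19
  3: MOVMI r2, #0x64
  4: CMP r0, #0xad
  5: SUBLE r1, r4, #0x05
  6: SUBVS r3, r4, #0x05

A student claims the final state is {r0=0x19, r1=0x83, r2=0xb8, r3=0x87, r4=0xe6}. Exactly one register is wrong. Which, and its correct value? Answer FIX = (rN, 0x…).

FIX = (r1, 0xae)

0: ✓ CMP  NZCV=0010
1: ✓ SUBNE  r4←0xe6
2: ✓ MOVGT  r0←0x19
3: · MOVMI
4: ✓ CMP  NZCV=0000
5: · SUBLE
6: · SUBVS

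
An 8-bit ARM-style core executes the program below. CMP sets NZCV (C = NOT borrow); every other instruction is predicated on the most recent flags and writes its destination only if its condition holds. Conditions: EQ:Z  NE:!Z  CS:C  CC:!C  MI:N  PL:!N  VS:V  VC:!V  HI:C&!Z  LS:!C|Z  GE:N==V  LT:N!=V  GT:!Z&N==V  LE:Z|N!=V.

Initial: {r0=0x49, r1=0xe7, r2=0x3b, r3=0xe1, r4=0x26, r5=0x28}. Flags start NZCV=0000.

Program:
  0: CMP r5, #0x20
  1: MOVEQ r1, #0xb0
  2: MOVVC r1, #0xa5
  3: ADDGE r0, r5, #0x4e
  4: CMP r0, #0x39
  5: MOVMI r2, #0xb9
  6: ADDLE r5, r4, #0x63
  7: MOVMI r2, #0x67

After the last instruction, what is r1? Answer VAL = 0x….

[0] flags=0010 → (cmp)
[1] flags=0010 EQ?F → skip
[2] flags=0010 VC?T → r1=0xa5
[3] flags=0010 GE?T → r0=0x76
[4] flags=0010 → (cmp)
[5] flags=0010 MI?F → skip
[6] flags=0010 LE?F → skip
[7] flags=0010 MI?F → skip

VAL = 0xa5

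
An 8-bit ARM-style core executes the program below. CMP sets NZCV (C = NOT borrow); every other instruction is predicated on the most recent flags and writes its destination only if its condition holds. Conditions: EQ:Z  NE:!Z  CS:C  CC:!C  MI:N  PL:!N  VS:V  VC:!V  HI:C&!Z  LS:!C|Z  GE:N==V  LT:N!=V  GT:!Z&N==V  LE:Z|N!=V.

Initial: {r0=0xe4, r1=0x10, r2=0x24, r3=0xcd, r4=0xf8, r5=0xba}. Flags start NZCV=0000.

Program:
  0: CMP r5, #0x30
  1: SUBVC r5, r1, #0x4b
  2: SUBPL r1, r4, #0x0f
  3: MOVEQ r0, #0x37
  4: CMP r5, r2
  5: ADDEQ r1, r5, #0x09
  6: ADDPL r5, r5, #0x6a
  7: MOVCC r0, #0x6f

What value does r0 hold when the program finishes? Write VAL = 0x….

VAL = 0xe4

[0] flags=1010 → (cmp)
[1] flags=1010 VC?T → r5=0xc5
[2] flags=1010 PL?F → skip
[3] flags=1010 EQ?F → skip
[4] flags=1010 → (cmp)
[5] flags=1010 EQ?F → skip
[6] flags=1010 PL?F → skip
[7] flags=1010 CC?F → skip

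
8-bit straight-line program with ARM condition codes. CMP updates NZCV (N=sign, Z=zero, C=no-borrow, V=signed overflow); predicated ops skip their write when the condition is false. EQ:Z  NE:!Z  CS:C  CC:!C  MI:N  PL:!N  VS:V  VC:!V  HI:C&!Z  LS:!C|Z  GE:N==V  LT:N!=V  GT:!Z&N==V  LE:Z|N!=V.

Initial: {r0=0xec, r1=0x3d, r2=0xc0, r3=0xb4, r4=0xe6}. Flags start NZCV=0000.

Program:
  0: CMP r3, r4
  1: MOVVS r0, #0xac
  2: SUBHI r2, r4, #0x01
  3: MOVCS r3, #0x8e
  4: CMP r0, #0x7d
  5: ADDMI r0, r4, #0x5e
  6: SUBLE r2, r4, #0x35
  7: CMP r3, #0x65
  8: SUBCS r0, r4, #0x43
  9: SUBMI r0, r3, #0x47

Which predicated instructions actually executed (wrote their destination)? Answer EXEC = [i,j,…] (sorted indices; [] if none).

[0] flags=1000 → (cmp)
[1] flags=1000 VS?F → skip
[2] flags=1000 HI?F → skip
[3] flags=1000 CS?F → skip
[4] flags=0011 → (cmp)
[5] flags=0011 MI?F → skip
[6] flags=0011 LE?T → r2=0xb1
[7] flags=0011 → (cmp)
[8] flags=0011 CS?T → r0=0xa3
[9] flags=0011 MI?F → skip

EXEC = [6,8]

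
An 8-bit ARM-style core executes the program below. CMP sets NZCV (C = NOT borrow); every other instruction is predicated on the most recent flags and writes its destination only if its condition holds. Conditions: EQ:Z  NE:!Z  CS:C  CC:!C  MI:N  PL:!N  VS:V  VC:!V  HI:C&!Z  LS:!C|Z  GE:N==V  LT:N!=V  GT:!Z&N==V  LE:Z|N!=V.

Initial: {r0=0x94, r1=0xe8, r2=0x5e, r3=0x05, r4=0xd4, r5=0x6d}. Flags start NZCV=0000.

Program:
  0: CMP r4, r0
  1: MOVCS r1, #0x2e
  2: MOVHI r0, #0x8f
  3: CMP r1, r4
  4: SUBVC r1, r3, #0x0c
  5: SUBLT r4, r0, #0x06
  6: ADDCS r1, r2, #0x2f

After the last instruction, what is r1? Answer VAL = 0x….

VAL = 0xf9

0: ✓ CMP  NZCV=0010
1: ✓ MOVCS  r1←0x2e
2: ✓ MOVHI  r0←0x8f
3: ✓ CMP  NZCV=0000
4: ✓ SUBVC  r1←0xf9
5: · SUBLT
6: · ADDCS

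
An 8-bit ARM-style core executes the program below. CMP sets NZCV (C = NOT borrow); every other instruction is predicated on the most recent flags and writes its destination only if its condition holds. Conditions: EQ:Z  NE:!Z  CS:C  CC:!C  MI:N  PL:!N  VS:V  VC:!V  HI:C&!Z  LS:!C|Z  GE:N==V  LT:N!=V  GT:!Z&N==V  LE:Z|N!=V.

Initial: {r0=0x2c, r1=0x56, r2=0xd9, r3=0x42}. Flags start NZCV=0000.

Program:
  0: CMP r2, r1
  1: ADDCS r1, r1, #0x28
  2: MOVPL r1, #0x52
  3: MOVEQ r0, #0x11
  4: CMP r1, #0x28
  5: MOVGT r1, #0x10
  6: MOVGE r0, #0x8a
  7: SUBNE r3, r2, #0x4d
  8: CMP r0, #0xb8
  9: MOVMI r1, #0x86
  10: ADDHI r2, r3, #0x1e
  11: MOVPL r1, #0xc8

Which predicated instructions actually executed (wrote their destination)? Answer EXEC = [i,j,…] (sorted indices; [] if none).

[0] flags=1010 → (cmp)
[1] flags=1010 CS?T → r1=0x7e
[2] flags=1010 PL?F → skip
[3] flags=1010 EQ?F → skip
[4] flags=0010 → (cmp)
[5] flags=0010 GT?T → r1=0x10
[6] flags=0010 GE?T → r0=0x8a
[7] flags=0010 NE?T → r3=0x8c
[8] flags=1000 → (cmp)
[9] flags=1000 MI?T → r1=0x86
[10] flags=1000 HI?F → skip
[11] flags=1000 PL?F → skip

EXEC = [1,5,6,7,9]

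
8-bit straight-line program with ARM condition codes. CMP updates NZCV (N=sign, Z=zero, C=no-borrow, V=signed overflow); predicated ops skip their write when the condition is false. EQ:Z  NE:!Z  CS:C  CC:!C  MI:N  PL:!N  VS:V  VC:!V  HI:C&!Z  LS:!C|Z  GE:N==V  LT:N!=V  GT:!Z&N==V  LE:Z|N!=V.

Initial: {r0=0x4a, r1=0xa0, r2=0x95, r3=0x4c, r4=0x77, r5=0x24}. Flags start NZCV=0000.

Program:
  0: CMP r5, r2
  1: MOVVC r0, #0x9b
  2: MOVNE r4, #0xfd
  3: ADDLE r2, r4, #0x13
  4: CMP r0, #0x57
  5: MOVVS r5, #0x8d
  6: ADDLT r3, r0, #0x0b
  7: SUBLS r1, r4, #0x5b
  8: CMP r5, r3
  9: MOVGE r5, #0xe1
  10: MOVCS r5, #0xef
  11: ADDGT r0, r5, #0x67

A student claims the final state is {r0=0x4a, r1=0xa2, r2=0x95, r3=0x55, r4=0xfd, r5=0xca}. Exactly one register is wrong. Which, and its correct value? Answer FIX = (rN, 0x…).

0: ✓ CMP  NZCV=1001
1: · MOVVC
2: ✓ MOVNE  r4←0xfd
3: · ADDLE
4: ✓ CMP  NZCV=1000
5: · MOVVS
6: ✓ ADDLT  r3←0x55
7: ✓ SUBLS  r1←0xa2
8: ✓ CMP  NZCV=1000
9: · MOVGE
10: · MOVCS
11: · ADDGT

FIX = (r5, 0x24)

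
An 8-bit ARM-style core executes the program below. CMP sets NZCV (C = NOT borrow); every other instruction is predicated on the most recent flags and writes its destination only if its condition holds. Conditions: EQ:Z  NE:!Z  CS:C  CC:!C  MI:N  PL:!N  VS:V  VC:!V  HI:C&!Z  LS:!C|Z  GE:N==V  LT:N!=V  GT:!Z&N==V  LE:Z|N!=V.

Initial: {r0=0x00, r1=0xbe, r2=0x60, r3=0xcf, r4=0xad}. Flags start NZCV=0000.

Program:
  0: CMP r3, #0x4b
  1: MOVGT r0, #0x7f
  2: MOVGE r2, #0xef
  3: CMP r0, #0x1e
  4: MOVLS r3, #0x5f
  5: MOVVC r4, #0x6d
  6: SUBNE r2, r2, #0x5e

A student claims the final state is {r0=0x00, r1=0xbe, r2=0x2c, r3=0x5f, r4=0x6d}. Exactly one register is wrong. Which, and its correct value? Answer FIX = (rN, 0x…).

FIX = (r2, 0x02)

[0] flags=1010 → (cmp)
[1] flags=1010 GT?F → skip
[2] flags=1010 GE?F → skip
[3] flags=1000 → (cmp)
[4] flags=1000 LS?T → r3=0x5f
[5] flags=1000 VC?T → r4=0x6d
[6] flags=1000 NE?T → r2=0x02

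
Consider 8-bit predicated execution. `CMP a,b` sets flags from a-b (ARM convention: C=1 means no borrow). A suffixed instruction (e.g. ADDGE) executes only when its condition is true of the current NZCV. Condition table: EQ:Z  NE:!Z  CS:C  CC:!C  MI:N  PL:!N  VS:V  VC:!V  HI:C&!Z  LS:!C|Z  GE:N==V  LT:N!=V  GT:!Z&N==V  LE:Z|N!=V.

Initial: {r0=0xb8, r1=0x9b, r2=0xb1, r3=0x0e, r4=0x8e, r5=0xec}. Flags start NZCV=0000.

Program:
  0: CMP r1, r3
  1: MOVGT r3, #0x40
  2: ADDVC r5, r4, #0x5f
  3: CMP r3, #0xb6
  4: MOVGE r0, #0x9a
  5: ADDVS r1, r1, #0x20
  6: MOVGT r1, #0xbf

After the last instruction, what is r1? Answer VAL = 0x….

0: ✓ CMP  NZCV=1010
1: · MOVGT
2: ✓ ADDVC  r5←0xed
3: ✓ CMP  NZCV=0000
4: ✓ MOVGE  r0←0x9a
5: · ADDVS
6: ✓ MOVGT  r1←0xbf

VAL = 0xbf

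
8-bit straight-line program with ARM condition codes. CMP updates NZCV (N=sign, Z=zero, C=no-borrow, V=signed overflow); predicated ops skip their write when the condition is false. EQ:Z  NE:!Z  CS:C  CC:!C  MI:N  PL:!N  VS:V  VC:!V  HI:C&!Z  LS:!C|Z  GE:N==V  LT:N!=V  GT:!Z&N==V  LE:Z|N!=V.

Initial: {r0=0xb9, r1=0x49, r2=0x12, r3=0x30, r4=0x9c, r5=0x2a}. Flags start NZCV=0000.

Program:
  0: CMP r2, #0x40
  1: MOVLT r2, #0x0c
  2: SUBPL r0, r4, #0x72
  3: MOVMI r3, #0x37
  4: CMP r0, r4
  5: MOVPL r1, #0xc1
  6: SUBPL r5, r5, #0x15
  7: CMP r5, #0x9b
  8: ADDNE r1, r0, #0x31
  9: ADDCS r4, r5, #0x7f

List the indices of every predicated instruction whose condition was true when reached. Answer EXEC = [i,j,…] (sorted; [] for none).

0: ✓ CMP  NZCV=1000
1: ✓ MOVLT  r2←0x0c
2: · SUBPL
3: ✓ MOVMI  r3←0x37
4: ✓ CMP  NZCV=0010
5: ✓ MOVPL  r1←0xc1
6: ✓ SUBPL  r5←0x15
7: ✓ CMP  NZCV=0000
8: ✓ ADDNE  r1←0xea
9: · ADDCS

EXEC = [1,3,5,6,8]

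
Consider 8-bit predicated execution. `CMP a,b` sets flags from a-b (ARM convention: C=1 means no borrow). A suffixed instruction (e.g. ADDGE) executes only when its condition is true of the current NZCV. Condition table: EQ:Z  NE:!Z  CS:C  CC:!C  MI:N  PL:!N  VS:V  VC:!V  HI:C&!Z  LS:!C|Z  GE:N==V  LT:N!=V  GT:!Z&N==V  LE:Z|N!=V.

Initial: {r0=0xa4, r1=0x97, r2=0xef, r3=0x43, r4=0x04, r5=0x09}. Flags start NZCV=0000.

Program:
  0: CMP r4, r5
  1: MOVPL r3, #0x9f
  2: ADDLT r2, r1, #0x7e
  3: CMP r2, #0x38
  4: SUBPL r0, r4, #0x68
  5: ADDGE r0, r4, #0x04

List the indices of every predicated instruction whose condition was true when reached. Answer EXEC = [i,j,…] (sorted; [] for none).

0: ✓ CMP  NZCV=1000
1: · MOVPL
2: ✓ ADDLT  r2←0x15
3: ✓ CMP  NZCV=1000
4: · SUBPL
5: · ADDGE

EXEC = [2]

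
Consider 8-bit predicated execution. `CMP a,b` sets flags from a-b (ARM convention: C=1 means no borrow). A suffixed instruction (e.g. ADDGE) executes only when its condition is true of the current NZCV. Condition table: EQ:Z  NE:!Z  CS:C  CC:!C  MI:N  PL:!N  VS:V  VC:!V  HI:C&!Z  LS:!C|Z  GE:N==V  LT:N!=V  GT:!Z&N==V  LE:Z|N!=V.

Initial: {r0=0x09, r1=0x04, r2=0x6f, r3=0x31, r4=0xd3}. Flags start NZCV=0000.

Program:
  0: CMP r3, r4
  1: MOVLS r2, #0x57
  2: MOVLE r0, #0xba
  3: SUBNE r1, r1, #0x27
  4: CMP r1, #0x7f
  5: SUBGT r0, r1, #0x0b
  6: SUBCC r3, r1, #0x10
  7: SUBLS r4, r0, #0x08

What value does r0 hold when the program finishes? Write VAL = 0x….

0: ✓ CMP  NZCV=0000
1: ✓ MOVLS  r2←0x57
2: · MOVLE
3: ✓ SUBNE  r1←0xdd
4: ✓ CMP  NZCV=0011
5: · SUBGT
6: · SUBCC
7: · SUBLS

VAL = 0x09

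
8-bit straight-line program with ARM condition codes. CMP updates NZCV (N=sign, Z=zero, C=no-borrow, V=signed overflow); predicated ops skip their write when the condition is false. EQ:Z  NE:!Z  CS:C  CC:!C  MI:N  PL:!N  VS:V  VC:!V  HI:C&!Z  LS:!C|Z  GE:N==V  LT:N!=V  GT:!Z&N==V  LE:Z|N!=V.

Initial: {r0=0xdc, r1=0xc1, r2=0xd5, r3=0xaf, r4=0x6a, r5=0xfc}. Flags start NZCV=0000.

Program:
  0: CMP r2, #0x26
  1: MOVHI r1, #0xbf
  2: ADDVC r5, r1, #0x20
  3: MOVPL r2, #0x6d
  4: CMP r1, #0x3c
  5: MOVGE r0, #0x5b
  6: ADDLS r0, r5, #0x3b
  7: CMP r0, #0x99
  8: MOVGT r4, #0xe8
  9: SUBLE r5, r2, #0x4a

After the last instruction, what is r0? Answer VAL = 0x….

[0] flags=1010 → (cmp)
[1] flags=1010 HI?T → r1=0xbf
[2] flags=1010 VC?T → r5=0xdf
[3] flags=1010 PL?F → skip
[4] flags=1010 → (cmp)
[5] flags=1010 GE?F → skip
[6] flags=1010 LS?F → skip
[7] flags=0010 → (cmp)
[8] flags=0010 GT?T → r4=0xe8
[9] flags=0010 LE?F → skip

VAL = 0xdc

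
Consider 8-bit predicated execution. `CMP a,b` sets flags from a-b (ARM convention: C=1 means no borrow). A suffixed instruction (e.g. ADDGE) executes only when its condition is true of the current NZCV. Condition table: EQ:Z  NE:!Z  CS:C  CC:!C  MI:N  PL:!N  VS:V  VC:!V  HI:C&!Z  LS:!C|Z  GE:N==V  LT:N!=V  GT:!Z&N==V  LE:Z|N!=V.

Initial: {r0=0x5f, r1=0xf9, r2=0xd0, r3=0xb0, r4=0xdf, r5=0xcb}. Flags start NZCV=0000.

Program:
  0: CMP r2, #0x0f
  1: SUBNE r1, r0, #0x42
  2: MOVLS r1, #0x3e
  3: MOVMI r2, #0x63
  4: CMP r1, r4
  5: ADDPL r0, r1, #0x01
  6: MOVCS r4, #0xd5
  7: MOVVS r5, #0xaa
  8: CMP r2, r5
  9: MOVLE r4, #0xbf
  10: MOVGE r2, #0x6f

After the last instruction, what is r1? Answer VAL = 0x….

VAL = 0x1d

[0] flags=1010 → (cmp)
[1] flags=1010 NE?T → r1=0x1d
[2] flags=1010 LS?F → skip
[3] flags=1010 MI?T → r2=0x63
[4] flags=0000 → (cmp)
[5] flags=0000 PL?T → r0=0x1e
[6] flags=0000 CS?F → skip
[7] flags=0000 VS?F → skip
[8] flags=1001 → (cmp)
[9] flags=1001 LE?F → skip
[10] flags=1001 GE?T → r2=0x6f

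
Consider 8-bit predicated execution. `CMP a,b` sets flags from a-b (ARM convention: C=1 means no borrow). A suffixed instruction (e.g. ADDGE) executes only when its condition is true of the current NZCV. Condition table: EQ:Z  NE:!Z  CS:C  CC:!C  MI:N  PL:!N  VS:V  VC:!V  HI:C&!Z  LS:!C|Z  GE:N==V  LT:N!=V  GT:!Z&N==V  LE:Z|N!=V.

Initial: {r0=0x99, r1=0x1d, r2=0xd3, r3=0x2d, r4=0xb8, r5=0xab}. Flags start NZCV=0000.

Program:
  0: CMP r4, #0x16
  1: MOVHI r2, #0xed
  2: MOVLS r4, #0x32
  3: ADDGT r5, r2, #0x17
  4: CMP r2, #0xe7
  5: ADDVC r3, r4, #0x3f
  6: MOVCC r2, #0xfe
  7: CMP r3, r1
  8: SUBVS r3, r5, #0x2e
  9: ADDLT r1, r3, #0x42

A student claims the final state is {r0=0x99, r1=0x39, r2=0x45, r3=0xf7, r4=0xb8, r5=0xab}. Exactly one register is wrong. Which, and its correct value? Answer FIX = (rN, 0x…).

0: ✓ CMP  NZCV=1010
1: ✓ MOVHI  r2←0xed
2: · MOVLS
3: · ADDGT
4: ✓ CMP  NZCV=0010
5: ✓ ADDVC  r3←0xf7
6: · MOVCC
7: ✓ CMP  NZCV=1010
8: · SUBVS
9: ✓ ADDLT  r1←0x39

FIX = (r2, 0xed)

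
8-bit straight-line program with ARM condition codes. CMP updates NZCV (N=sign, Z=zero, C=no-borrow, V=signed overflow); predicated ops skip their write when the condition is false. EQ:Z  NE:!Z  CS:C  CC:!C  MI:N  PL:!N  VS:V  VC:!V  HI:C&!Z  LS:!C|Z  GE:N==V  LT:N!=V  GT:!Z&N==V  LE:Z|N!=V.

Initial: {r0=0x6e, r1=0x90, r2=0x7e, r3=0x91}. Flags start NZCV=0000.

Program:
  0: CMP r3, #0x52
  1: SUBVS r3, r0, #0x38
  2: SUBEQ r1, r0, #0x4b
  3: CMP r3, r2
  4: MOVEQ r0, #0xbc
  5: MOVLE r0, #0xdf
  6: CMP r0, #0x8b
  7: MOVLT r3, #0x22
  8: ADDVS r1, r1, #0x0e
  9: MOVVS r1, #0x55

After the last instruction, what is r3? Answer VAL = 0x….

[0] flags=0011 → (cmp)
[1] flags=0011 VS?T → r3=0x36
[2] flags=0011 EQ?F → skip
[3] flags=1000 → (cmp)
[4] flags=1000 EQ?F → skip
[5] flags=1000 LE?T → r0=0xdf
[6] flags=0010 → (cmp)
[7] flags=0010 LT?F → skip
[8] flags=0010 VS?F → skip
[9] flags=0010 VS?F → skip

VAL = 0x36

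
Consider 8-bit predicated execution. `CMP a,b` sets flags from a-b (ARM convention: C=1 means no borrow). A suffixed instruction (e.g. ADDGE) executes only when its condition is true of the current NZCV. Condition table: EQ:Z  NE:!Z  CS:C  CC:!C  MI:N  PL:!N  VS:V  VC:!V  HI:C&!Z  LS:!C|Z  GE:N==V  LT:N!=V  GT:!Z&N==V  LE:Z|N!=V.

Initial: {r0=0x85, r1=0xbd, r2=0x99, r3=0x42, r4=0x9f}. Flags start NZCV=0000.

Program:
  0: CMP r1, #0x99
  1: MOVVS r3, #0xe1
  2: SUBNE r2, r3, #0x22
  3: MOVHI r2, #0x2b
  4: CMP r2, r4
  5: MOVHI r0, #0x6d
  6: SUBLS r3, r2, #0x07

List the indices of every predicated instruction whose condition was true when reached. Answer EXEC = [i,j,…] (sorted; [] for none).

EXEC = [2,3,6]

0: ✓ CMP  NZCV=0010
1: · MOVVS
2: ✓ SUBNE  r2←0x20
3: ✓ MOVHI  r2←0x2b
4: ✓ CMP  NZCV=1001
5: · MOVHI
6: ✓ SUBLS  r3←0x24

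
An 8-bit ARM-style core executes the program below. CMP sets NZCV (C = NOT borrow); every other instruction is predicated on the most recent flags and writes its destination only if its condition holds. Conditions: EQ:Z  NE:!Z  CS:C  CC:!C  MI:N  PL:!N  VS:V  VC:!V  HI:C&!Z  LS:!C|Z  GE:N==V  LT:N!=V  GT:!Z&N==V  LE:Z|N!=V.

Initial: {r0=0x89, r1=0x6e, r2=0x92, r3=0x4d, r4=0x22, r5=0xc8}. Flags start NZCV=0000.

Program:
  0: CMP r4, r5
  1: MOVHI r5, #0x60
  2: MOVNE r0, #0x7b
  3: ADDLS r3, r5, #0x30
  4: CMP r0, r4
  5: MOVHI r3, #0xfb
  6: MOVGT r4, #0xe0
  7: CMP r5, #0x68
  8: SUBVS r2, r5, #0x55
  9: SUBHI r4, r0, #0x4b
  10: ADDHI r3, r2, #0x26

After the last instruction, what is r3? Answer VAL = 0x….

VAL = 0x99

[0] flags=0000 → (cmp)
[1] flags=0000 HI?F → skip
[2] flags=0000 NE?T → r0=0x7b
[3] flags=0000 LS?T → r3=0xf8
[4] flags=0010 → (cmp)
[5] flags=0010 HI?T → r3=0xfb
[6] flags=0010 GT?T → r4=0xe0
[7] flags=0011 → (cmp)
[8] flags=0011 VS?T → r2=0x73
[9] flags=0011 HI?T → r4=0x30
[10] flags=0011 HI?T → r3=0x99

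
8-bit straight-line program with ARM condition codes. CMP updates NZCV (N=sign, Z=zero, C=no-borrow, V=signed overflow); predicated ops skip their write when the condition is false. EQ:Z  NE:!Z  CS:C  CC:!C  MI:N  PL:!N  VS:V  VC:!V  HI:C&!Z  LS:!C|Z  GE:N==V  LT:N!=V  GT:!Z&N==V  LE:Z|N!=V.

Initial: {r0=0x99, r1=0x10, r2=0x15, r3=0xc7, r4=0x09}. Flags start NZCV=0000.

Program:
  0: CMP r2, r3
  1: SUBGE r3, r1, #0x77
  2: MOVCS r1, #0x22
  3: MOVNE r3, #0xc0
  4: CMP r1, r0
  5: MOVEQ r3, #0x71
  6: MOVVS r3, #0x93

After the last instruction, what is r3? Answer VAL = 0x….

VAL = 0xc0

[0] flags=0000 → (cmp)
[1] flags=0000 GE?T → r3=0x99
[2] flags=0000 CS?F → skip
[3] flags=0000 NE?T → r3=0xc0
[4] flags=0000 → (cmp)
[5] flags=0000 EQ?F → skip
[6] flags=0000 VS?F → skip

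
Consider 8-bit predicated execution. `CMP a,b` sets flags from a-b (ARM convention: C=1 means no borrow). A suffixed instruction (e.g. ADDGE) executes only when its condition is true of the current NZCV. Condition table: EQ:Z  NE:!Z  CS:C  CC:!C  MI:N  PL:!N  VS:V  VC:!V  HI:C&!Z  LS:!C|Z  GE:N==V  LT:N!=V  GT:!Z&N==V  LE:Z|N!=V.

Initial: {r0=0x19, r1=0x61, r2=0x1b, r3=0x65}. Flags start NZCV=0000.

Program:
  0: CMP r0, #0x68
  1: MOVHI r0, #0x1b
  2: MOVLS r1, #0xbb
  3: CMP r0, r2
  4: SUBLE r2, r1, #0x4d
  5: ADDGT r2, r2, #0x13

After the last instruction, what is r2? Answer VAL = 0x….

VAL = 0x6e

0: ✓ CMP  NZCV=1000
1: · MOVHI
2: ✓ MOVLS  r1←0xbb
3: ✓ CMP  NZCV=1000
4: ✓ SUBLE  r2←0x6e
5: · ADDGT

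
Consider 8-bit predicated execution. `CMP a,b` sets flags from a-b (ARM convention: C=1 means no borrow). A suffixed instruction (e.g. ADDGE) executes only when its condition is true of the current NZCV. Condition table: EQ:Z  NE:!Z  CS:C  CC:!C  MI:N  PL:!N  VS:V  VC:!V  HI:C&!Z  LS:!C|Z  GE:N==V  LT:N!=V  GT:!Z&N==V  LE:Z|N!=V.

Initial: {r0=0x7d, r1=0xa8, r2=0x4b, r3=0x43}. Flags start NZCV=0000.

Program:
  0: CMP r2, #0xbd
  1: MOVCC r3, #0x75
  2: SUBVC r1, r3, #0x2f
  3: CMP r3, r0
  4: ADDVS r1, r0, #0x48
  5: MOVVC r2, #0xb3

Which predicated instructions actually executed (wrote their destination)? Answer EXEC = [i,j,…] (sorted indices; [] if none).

0: ✓ CMP  NZCV=1001
1: ✓ MOVCC  r3←0x75
2: · SUBVC
3: ✓ CMP  NZCV=1000
4: · ADDVS
5: ✓ MOVVC  r2←0xb3

EXEC = [1,5]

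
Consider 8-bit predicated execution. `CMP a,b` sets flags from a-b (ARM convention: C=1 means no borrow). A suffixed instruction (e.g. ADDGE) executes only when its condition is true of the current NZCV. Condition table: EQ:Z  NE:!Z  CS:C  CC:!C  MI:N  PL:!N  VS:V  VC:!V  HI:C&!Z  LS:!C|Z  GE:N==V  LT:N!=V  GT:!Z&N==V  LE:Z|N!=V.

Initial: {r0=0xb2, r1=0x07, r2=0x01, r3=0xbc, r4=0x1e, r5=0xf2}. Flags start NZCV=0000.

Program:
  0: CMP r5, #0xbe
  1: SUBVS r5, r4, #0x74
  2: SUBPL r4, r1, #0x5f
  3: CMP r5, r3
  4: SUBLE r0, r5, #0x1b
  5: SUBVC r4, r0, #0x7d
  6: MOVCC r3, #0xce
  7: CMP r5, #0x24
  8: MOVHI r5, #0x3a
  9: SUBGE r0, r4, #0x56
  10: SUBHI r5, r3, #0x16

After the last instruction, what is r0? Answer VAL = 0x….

VAL = 0xb2

0: ✓ CMP  NZCV=0010
1: · SUBVS
2: ✓ SUBPL  r4←0xa8
3: ✓ CMP  NZCV=0010
4: · SUBLE
5: ✓ SUBVC  r4←0x35
6: · MOVCC
7: ✓ CMP  NZCV=1010
8: ✓ MOVHI  r5←0x3a
9: · SUBGE
10: ✓ SUBHI  r5←0xa6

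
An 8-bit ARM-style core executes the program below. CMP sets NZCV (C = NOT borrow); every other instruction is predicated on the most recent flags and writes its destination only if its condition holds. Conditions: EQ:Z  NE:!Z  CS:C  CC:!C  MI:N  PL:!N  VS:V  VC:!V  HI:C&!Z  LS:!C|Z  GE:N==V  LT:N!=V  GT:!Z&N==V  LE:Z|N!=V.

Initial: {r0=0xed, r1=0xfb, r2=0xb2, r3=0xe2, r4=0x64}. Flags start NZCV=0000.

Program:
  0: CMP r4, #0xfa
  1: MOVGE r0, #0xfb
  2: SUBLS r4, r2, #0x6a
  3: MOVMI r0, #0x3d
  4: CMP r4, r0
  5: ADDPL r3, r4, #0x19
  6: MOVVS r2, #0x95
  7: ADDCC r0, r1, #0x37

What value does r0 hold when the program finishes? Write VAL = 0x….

VAL = 0x32

[0] flags=0000 → (cmp)
[1] flags=0000 GE?T → r0=0xfb
[2] flags=0000 LS?T → r4=0x48
[3] flags=0000 MI?F → skip
[4] flags=0000 → (cmp)
[5] flags=0000 PL?T → r3=0x61
[6] flags=0000 VS?F → skip
[7] flags=0000 CC?T → r0=0x32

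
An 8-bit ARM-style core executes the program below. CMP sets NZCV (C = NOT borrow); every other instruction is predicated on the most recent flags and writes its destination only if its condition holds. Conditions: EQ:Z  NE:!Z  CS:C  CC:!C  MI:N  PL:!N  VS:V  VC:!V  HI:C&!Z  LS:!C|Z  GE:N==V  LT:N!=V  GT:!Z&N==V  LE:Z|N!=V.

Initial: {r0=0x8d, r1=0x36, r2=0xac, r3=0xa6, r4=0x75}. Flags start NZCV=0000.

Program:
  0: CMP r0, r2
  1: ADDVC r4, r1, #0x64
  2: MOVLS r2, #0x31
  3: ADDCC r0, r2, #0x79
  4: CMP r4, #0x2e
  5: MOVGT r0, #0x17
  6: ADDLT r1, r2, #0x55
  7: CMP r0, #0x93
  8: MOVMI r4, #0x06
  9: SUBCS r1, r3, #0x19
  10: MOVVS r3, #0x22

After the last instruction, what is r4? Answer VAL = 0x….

0: ✓ CMP  NZCV=1000
1: ✓ ADDVC  r4←0x9a
2: ✓ MOVLS  r2←0x31
3: ✓ ADDCC  r0←0xaa
4: ✓ CMP  NZCV=0011
5: · MOVGT
6: ✓ ADDLT  r1←0x86
7: ✓ CMP  NZCV=0010
8: · MOVMI
9: ✓ SUBCS  r1←0x8d
10: · MOVVS

VAL = 0x9a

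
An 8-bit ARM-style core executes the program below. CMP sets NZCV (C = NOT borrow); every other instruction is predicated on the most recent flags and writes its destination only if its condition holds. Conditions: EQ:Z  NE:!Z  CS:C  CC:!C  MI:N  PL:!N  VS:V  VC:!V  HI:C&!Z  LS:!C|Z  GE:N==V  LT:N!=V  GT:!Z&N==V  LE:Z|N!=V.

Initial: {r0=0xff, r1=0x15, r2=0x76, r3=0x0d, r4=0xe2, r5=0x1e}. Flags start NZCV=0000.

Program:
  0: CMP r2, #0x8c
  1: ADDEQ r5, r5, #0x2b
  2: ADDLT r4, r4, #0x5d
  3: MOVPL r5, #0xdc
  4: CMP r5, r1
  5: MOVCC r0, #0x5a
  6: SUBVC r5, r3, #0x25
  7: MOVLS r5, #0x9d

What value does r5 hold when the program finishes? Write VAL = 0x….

[0] flags=1001 → (cmp)
[1] flags=1001 EQ?F → skip
[2] flags=1001 LT?F → skip
[3] flags=1001 PL?F → skip
[4] flags=0010 → (cmp)
[5] flags=0010 CC?F → skip
[6] flags=0010 VC?T → r5=0xe8
[7] flags=0010 LS?F → skip

VAL = 0xe8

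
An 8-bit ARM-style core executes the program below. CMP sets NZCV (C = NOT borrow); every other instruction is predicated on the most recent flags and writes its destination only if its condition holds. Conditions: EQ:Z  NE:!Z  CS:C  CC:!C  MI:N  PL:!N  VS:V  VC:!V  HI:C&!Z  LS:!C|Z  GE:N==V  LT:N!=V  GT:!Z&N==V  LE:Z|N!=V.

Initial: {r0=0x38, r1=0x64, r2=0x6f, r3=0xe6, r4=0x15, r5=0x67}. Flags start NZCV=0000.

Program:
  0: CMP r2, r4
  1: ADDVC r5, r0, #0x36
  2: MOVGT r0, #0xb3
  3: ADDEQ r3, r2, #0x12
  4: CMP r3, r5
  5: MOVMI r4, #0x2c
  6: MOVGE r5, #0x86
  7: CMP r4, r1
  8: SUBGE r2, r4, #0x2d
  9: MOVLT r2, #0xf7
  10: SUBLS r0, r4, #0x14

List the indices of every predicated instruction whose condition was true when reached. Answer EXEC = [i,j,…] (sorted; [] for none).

EXEC = [1,2,9,10]

0: ✓ CMP  NZCV=0010
1: ✓ ADDVC  r5←0x6e
2: ✓ MOVGT  r0←0xb3
3: · ADDEQ
4: ✓ CMP  NZCV=0011
5: · MOVMI
6: · MOVGE
7: ✓ CMP  NZCV=1000
8: · SUBGE
9: ✓ MOVLT  r2←0xf7
10: ✓ SUBLS  r0←0x01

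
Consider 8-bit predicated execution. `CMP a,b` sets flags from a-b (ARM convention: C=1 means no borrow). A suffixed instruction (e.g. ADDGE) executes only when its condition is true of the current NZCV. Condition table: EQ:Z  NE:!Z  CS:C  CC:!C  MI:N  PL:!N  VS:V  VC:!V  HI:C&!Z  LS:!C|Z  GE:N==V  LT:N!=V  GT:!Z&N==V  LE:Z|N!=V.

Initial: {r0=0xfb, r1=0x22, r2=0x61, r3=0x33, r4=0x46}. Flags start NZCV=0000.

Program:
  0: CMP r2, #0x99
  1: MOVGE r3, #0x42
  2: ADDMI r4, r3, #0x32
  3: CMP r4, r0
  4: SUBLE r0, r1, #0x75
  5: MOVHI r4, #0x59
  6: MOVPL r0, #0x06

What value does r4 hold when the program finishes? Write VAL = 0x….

0: ✓ CMP  NZCV=1001
1: ✓ MOVGE  r3←0x42
2: ✓ ADDMI  r4←0x74
3: ✓ CMP  NZCV=0000
4: · SUBLE
5: · MOVHI
6: ✓ MOVPL  r0←0x06

VAL = 0x74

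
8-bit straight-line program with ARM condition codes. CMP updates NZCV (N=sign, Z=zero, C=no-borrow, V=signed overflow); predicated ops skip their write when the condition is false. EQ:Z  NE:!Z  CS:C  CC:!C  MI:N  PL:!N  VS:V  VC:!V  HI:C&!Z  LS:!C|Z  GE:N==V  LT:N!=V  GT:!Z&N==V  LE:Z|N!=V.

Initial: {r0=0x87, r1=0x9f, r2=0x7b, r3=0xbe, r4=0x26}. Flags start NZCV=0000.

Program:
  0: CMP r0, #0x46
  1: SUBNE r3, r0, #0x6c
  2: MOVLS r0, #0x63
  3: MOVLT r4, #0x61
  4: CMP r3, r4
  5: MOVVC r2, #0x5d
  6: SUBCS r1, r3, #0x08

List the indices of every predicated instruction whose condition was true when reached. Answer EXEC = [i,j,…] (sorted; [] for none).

0: ✓ CMP  NZCV=0011
1: ✓ SUBNE  r3←0x1b
2: · MOVLS
3: ✓ MOVLT  r4←0x61
4: ✓ CMP  NZCV=1000
5: ✓ MOVVC  r2←0x5d
6: · SUBCS

EXEC = [1,3,5]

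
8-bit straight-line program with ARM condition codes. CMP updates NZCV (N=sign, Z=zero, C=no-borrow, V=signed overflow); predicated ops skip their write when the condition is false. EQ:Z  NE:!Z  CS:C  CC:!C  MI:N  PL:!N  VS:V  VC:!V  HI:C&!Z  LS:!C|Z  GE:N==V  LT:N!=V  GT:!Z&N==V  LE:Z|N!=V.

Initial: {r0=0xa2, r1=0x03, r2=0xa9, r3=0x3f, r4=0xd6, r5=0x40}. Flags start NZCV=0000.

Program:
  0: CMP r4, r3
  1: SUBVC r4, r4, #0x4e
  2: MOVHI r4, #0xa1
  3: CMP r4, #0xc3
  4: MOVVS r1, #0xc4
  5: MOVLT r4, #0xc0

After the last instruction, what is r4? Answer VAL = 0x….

VAL = 0xc0

[0] flags=1010 → (cmp)
[1] flags=1010 VC?T → r4=0x88
[2] flags=1010 HI?T → r4=0xa1
[3] flags=1000 → (cmp)
[4] flags=1000 VS?F → skip
[5] flags=1000 LT?T → r4=0xc0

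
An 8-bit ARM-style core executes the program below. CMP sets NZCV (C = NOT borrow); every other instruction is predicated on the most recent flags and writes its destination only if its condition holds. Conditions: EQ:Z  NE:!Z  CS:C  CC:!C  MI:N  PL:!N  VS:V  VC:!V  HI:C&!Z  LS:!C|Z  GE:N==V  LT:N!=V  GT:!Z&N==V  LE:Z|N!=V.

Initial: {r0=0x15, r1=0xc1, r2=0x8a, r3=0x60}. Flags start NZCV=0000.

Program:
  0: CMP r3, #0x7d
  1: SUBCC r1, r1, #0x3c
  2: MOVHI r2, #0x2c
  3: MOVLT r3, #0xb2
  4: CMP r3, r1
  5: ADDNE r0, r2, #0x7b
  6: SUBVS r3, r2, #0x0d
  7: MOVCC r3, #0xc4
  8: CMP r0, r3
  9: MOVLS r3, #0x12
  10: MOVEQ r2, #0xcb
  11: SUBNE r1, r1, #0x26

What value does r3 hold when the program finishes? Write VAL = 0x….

0: ✓ CMP  NZCV=1000
1: ✓ SUBCC  r1←0x85
2: · MOVHI
3: ✓ MOVLT  r3←0xb2
4: ✓ CMP  NZCV=0010
5: ✓ ADDNE  r0←0x05
6: · SUBVS
7: · MOVCC
8: ✓ CMP  NZCV=0000
9: ✓ MOVLS  r3←0x12
10: · MOVEQ
11: ✓ SUBNE  r1←0x5f

VAL = 0x12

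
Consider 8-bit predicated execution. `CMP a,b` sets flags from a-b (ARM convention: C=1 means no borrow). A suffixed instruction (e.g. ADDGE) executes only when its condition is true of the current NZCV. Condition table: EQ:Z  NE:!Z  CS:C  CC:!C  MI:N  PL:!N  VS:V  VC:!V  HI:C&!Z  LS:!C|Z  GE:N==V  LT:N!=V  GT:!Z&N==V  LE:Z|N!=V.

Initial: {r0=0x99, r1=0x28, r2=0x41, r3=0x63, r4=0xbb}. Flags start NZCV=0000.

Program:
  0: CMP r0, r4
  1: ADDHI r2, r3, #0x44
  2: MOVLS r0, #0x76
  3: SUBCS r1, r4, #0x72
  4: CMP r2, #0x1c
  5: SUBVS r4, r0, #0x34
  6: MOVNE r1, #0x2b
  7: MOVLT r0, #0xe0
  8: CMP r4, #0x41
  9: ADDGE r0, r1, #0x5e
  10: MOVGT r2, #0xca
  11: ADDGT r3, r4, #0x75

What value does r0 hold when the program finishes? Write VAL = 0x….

0: ✓ CMP  NZCV=1000
1: · ADDHI
2: ✓ MOVLS  r0←0x76
3: · SUBCS
4: ✓ CMP  NZCV=0010
5: · SUBVS
6: ✓ MOVNE  r1←0x2b
7: · MOVLT
8: ✓ CMP  NZCV=0011
9: · ADDGE
10: · MOVGT
11: · ADDGT

VAL = 0x76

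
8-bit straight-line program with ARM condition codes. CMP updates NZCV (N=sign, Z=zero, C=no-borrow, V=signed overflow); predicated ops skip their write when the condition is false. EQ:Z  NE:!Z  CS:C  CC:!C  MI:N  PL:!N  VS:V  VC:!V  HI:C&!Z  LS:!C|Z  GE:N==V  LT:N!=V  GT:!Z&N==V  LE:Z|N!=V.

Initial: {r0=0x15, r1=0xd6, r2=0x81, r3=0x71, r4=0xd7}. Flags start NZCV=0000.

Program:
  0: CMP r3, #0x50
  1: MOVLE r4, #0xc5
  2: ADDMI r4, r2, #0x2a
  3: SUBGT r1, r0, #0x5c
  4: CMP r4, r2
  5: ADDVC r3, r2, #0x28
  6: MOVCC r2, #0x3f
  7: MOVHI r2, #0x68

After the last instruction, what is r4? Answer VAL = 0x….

VAL = 0xd7

[0] flags=0010 → (cmp)
[1] flags=0010 LE?F → skip
[2] flags=0010 MI?F → skip
[3] flags=0010 GT?T → r1=0xb9
[4] flags=0010 → (cmp)
[5] flags=0010 VC?T → r3=0xa9
[6] flags=0010 CC?F → skip
[7] flags=0010 HI?T → r2=0x68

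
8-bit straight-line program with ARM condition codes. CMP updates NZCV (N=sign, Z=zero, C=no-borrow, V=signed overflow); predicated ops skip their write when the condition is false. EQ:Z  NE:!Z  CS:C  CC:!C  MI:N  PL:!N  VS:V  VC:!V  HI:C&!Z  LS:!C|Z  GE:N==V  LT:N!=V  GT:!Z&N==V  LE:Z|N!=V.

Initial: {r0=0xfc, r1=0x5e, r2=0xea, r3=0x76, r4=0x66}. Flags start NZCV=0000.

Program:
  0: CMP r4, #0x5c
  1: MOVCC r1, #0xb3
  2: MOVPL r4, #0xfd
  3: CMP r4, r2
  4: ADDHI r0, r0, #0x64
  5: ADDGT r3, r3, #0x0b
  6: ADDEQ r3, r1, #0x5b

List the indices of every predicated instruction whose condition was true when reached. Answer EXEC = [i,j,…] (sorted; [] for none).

0: ✓ CMP  NZCV=0010
1: · MOVCC
2: ✓ MOVPL  r4←0xfd
3: ✓ CMP  NZCV=0010
4: ✓ ADDHI  r0←0x60
5: ✓ ADDGT  r3←0x81
6: · ADDEQ

EXEC = [2,4,5]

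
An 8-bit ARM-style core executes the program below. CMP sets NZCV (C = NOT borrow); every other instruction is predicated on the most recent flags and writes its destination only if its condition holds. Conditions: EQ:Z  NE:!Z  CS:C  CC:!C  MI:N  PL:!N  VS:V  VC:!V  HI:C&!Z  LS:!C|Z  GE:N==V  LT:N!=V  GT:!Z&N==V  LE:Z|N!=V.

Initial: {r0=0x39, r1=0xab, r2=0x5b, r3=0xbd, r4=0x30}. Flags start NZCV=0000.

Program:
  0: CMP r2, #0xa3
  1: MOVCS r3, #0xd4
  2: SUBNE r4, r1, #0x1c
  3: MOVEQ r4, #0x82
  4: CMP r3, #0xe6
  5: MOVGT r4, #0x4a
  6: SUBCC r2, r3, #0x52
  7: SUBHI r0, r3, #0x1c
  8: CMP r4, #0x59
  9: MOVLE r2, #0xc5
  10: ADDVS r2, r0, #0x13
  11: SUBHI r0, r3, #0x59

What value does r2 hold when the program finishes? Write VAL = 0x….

0: ✓ CMP  NZCV=1001
1: · MOVCS
2: ✓ SUBNE  r4←0x8f
3: · MOVEQ
4: ✓ CMP  NZCV=1000
5: · MOVGT
6: ✓ SUBCC  r2←0x6b
7: · SUBHI
8: ✓ CMP  NZCV=0011
9: ✓ MOVLE  r2←0xc5
10: ✓ ADDVS  r2←0x4c
11: ✓ SUBHI  r0←0x64

VAL = 0x4c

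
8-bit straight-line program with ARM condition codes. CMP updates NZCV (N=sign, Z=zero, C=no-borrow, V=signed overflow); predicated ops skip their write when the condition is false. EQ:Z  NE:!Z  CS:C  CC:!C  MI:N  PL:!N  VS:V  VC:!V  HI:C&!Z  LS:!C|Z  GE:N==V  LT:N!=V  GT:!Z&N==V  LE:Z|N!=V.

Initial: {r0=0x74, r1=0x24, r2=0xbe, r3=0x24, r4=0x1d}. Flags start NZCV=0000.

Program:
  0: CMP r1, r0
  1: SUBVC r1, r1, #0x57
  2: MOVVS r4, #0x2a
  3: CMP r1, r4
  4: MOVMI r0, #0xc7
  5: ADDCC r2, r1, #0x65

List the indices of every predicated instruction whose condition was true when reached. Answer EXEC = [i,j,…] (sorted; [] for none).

[0] flags=1000 → (cmp)
[1] flags=1000 VC?T → r1=0xcd
[2] flags=1000 VS?F → skip
[3] flags=1010 → (cmp)
[4] flags=1010 MI?T → r0=0xc7
[5] flags=1010 CC?F → skip

EXEC = [1,4]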